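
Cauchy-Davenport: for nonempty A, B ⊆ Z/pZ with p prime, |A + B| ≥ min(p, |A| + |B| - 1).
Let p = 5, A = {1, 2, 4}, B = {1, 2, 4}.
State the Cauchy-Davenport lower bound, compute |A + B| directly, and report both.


Cauchy-Davenport: |A + B| ≥ min(p, |A| + |B| - 1) for A, B nonempty in Z/pZ.
|A| = 3, |B| = 3, p = 5.
CD lower bound = min(5, 3 + 3 - 1) = min(5, 5) = 5.
Compute A + B mod 5 directly:
a = 1: 1+1=2, 1+2=3, 1+4=0
a = 2: 2+1=3, 2+2=4, 2+4=1
a = 4: 4+1=0, 4+2=1, 4+4=3
A + B = {0, 1, 2, 3, 4}, so |A + B| = 5.
Verify: 5 ≥ 5? Yes ✓.

CD lower bound = 5, actual |A + B| = 5.


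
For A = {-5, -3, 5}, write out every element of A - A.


A - A = {a - a' : a, a' ∈ A}.
Compute a - a' for each ordered pair (a, a'):
a = -5: -5--5=0, -5--3=-2, -5-5=-10
a = -3: -3--5=2, -3--3=0, -3-5=-8
a = 5: 5--5=10, 5--3=8, 5-5=0
Collecting distinct values (and noting 0 appears from a-a):
A - A = {-10, -8, -2, 0, 2, 8, 10}
|A - A| = 7

A - A = {-10, -8, -2, 0, 2, 8, 10}


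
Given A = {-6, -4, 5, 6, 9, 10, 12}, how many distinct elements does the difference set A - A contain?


A - A = {a - a' : a, a' ∈ A}; |A| = 7.
Bounds: 2|A|-1 ≤ |A - A| ≤ |A|² - |A| + 1, i.e. 13 ≤ |A - A| ≤ 43.
Note: 0 ∈ A - A always (from a - a). The set is symmetric: if d ∈ A - A then -d ∈ A - A.
Enumerate nonzero differences d = a - a' with a > a' (then include -d):
Positive differences: {1, 2, 3, 4, 5, 6, 7, 9, 10, 11, 12, 13, 14, 15, 16, 18}
Full difference set: {0} ∪ (positive diffs) ∪ (negative diffs).
|A - A| = 1 + 2·16 = 33 (matches direct enumeration: 33).

|A - A| = 33


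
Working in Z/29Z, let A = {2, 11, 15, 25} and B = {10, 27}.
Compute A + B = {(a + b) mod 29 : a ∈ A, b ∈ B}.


Work in Z/29Z: reduce every sum a + b modulo 29.
Enumerate all 8 pairs:
a = 2: 2+10=12, 2+27=0
a = 11: 11+10=21, 11+27=9
a = 15: 15+10=25, 15+27=13
a = 25: 25+10=6, 25+27=23
Distinct residues collected: {0, 6, 9, 12, 13, 21, 23, 25}
|A + B| = 8 (out of 29 total residues).

A + B = {0, 6, 9, 12, 13, 21, 23, 25}


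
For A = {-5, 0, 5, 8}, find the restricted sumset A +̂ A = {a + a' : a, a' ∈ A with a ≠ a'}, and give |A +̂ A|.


Restricted sumset: A +̂ A = {a + a' : a ∈ A, a' ∈ A, a ≠ a'}.
Equivalently, take A + A and drop any sum 2a that is achievable ONLY as a + a for a ∈ A (i.e. sums representable only with equal summands).
Enumerate pairs (a, a') with a < a' (symmetric, so each unordered pair gives one sum; this covers all a ≠ a'):
  -5 + 0 = -5
  -5 + 5 = 0
  -5 + 8 = 3
  0 + 5 = 5
  0 + 8 = 8
  5 + 8 = 13
Collected distinct sums: {-5, 0, 3, 5, 8, 13}
|A +̂ A| = 6
(Reference bound: |A +̂ A| ≥ 2|A| - 3 for |A| ≥ 2, with |A| = 4 giving ≥ 5.)

|A +̂ A| = 6


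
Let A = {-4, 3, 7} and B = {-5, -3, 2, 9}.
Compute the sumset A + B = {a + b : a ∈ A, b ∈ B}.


A + B = {a + b : a ∈ A, b ∈ B}.
Enumerate all |A|·|B| = 3·4 = 12 pairs (a, b) and collect distinct sums.
a = -4: -4+-5=-9, -4+-3=-7, -4+2=-2, -4+9=5
a = 3: 3+-5=-2, 3+-3=0, 3+2=5, 3+9=12
a = 7: 7+-5=2, 7+-3=4, 7+2=9, 7+9=16
Collecting distinct sums: A + B = {-9, -7, -2, 0, 2, 4, 5, 9, 12, 16}
|A + B| = 10

A + B = {-9, -7, -2, 0, 2, 4, 5, 9, 12, 16}


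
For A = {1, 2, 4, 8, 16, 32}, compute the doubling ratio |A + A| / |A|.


|A| = 6.
Compute A + A by enumerating all 36 pairs.
A + A = {2, 3, 4, 5, 6, 8, 9, 10, 12, 16, 17, 18, 20, 24, 32, 33, 34, 36, 40, 48, 64}, so |A + A| = 21.
K = |A + A| / |A| = 21/6 = 7/2 ≈ 3.5000.
Reference: AP of size 6 gives K = 11/6 ≈ 1.8333; a fully generic set of size 6 gives K ≈ 3.5000.

|A| = 6, |A + A| = 21, K = 21/6 = 7/2.


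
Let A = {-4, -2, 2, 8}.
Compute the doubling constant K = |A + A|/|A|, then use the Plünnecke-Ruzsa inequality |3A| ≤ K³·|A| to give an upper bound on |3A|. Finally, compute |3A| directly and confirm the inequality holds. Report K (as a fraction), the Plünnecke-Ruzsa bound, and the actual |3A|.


|A| = 4.
Step 1: Compute A + A by enumerating all 16 pairs.
A + A = {-8, -6, -4, -2, 0, 4, 6, 10, 16}, so |A + A| = 9.
Step 2: Doubling constant K = |A + A|/|A| = 9/4 = 9/4 ≈ 2.2500.
Step 3: Plünnecke-Ruzsa gives |3A| ≤ K³·|A| = (2.2500)³ · 4 ≈ 45.5625.
Step 4: Compute 3A = A + A + A directly by enumerating all triples (a,b,c) ∈ A³; |3A| = 15.
Step 5: Check 15 ≤ 45.5625? Yes ✓.

K = 9/4, Plünnecke-Ruzsa bound K³|A| ≈ 45.5625, |3A| = 15, inequality holds.


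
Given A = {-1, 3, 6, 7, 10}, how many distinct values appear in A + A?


A + A = {a + a' : a, a' ∈ A}; |A| = 5.
General bounds: 2|A| - 1 ≤ |A + A| ≤ |A|(|A|+1)/2, i.e. 9 ≤ |A + A| ≤ 15.
Lower bound 2|A|-1 is attained iff A is an arithmetic progression.
Enumerate sums a + a' for a ≤ a' (symmetric, so this suffices):
a = -1: -1+-1=-2, -1+3=2, -1+6=5, -1+7=6, -1+10=9
a = 3: 3+3=6, 3+6=9, 3+7=10, 3+10=13
a = 6: 6+6=12, 6+7=13, 6+10=16
a = 7: 7+7=14, 7+10=17
a = 10: 10+10=20
Distinct sums: {-2, 2, 5, 6, 9, 10, 12, 13, 14, 16, 17, 20}
|A + A| = 12

|A + A| = 12


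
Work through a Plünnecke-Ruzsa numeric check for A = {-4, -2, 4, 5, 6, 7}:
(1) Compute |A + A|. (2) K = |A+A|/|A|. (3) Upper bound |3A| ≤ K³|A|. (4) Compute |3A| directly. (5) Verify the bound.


|A| = 6.
Step 1: Compute A + A by enumerating all 36 pairs.
A + A = {-8, -6, -4, 0, 1, 2, 3, 4, 5, 8, 9, 10, 11, 12, 13, 14}, so |A + A| = 16.
Step 2: Doubling constant K = |A + A|/|A| = 16/6 = 16/6 ≈ 2.6667.
Step 3: Plünnecke-Ruzsa gives |3A| ≤ K³·|A| = (2.6667)³ · 6 ≈ 113.7778.
Step 4: Compute 3A = A + A + A directly by enumerating all triples (a,b,c) ∈ A³; |3A| = 30.
Step 5: Check 30 ≤ 113.7778? Yes ✓.

K = 16/6, Plünnecke-Ruzsa bound K³|A| ≈ 113.7778, |3A| = 30, inequality holds.


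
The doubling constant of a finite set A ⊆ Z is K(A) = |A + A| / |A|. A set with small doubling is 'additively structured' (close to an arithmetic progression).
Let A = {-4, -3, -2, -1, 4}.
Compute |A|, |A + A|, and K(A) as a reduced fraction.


|A| = 5.
Compute A + A by enumerating all 25 pairs.
A + A = {-8, -7, -6, -5, -4, -3, -2, 0, 1, 2, 3, 8}, so |A + A| = 12.
K = |A + A| / |A| = 12/5 (already in lowest terms) ≈ 2.4000.
Reference: AP of size 5 gives K = 9/5 ≈ 1.8000; a fully generic set of size 5 gives K ≈ 3.0000.

|A| = 5, |A + A| = 12, K = 12/5.


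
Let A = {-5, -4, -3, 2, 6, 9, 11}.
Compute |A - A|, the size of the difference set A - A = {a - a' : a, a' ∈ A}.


A - A = {a - a' : a, a' ∈ A}; |A| = 7.
Bounds: 2|A|-1 ≤ |A - A| ≤ |A|² - |A| + 1, i.e. 13 ≤ |A - A| ≤ 43.
Note: 0 ∈ A - A always (from a - a). The set is symmetric: if d ∈ A - A then -d ∈ A - A.
Enumerate nonzero differences d = a - a' with a > a' (then include -d):
Positive differences: {1, 2, 3, 4, 5, 6, 7, 9, 10, 11, 12, 13, 14, 15, 16}
Full difference set: {0} ∪ (positive diffs) ∪ (negative diffs).
|A - A| = 1 + 2·15 = 31 (matches direct enumeration: 31).

|A - A| = 31


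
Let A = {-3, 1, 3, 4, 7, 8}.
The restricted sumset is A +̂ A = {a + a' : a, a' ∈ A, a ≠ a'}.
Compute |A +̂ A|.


Restricted sumset: A +̂ A = {a + a' : a ∈ A, a' ∈ A, a ≠ a'}.
Equivalently, take A + A and drop any sum 2a that is achievable ONLY as a + a for a ∈ A (i.e. sums representable only with equal summands).
Enumerate pairs (a, a') with a < a' (symmetric, so each unordered pair gives one sum; this covers all a ≠ a'):
  -3 + 1 = -2
  -3 + 3 = 0
  -3 + 4 = 1
  -3 + 7 = 4
  -3 + 8 = 5
  1 + 3 = 4
  1 + 4 = 5
  1 + 7 = 8
  1 + 8 = 9
  3 + 4 = 7
  3 + 7 = 10
  3 + 8 = 11
  4 + 7 = 11
  4 + 8 = 12
  7 + 8 = 15
Collected distinct sums: {-2, 0, 1, 4, 5, 7, 8, 9, 10, 11, 12, 15}
|A +̂ A| = 12
(Reference bound: |A +̂ A| ≥ 2|A| - 3 for |A| ≥ 2, with |A| = 6 giving ≥ 9.)

|A +̂ A| = 12


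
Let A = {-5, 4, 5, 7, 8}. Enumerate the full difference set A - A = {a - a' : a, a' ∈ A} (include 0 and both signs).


A - A = {a - a' : a, a' ∈ A}.
Compute a - a' for each ordered pair (a, a'):
a = -5: -5--5=0, -5-4=-9, -5-5=-10, -5-7=-12, -5-8=-13
a = 4: 4--5=9, 4-4=0, 4-5=-1, 4-7=-3, 4-8=-4
a = 5: 5--5=10, 5-4=1, 5-5=0, 5-7=-2, 5-8=-3
a = 7: 7--5=12, 7-4=3, 7-5=2, 7-7=0, 7-8=-1
a = 8: 8--5=13, 8-4=4, 8-5=3, 8-7=1, 8-8=0
Collecting distinct values (and noting 0 appears from a-a):
A - A = {-13, -12, -10, -9, -4, -3, -2, -1, 0, 1, 2, 3, 4, 9, 10, 12, 13}
|A - A| = 17

A - A = {-13, -12, -10, -9, -4, -3, -2, -1, 0, 1, 2, 3, 4, 9, 10, 12, 13}


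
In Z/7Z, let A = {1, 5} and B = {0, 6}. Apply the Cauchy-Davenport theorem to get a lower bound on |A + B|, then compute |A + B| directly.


Cauchy-Davenport: |A + B| ≥ min(p, |A| + |B| - 1) for A, B nonempty in Z/pZ.
|A| = 2, |B| = 2, p = 7.
CD lower bound = min(7, 2 + 2 - 1) = min(7, 3) = 3.
Compute A + B mod 7 directly:
a = 1: 1+0=1, 1+6=0
a = 5: 5+0=5, 5+6=4
A + B = {0, 1, 4, 5}, so |A + B| = 4.
Verify: 4 ≥ 3? Yes ✓.

CD lower bound = 3, actual |A + B| = 4.


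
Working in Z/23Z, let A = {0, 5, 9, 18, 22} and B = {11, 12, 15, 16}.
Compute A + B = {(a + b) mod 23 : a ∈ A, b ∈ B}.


Work in Z/23Z: reduce every sum a + b modulo 23.
Enumerate all 20 pairs:
a = 0: 0+11=11, 0+12=12, 0+15=15, 0+16=16
a = 5: 5+11=16, 5+12=17, 5+15=20, 5+16=21
a = 9: 9+11=20, 9+12=21, 9+15=1, 9+16=2
a = 18: 18+11=6, 18+12=7, 18+15=10, 18+16=11
a = 22: 22+11=10, 22+12=11, 22+15=14, 22+16=15
Distinct residues collected: {1, 2, 6, 7, 10, 11, 12, 14, 15, 16, 17, 20, 21}
|A + B| = 13 (out of 23 total residues).

A + B = {1, 2, 6, 7, 10, 11, 12, 14, 15, 16, 17, 20, 21}


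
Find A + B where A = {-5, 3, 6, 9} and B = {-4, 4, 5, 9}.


A + B = {a + b : a ∈ A, b ∈ B}.
Enumerate all |A|·|B| = 4·4 = 16 pairs (a, b) and collect distinct sums.
a = -5: -5+-4=-9, -5+4=-1, -5+5=0, -5+9=4
a = 3: 3+-4=-1, 3+4=7, 3+5=8, 3+9=12
a = 6: 6+-4=2, 6+4=10, 6+5=11, 6+9=15
a = 9: 9+-4=5, 9+4=13, 9+5=14, 9+9=18
Collecting distinct sums: A + B = {-9, -1, 0, 2, 4, 5, 7, 8, 10, 11, 12, 13, 14, 15, 18}
|A + B| = 15

A + B = {-9, -1, 0, 2, 4, 5, 7, 8, 10, 11, 12, 13, 14, 15, 18}


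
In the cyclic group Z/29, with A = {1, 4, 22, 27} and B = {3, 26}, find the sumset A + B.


Work in Z/29Z: reduce every sum a + b modulo 29.
Enumerate all 8 pairs:
a = 1: 1+3=4, 1+26=27
a = 4: 4+3=7, 4+26=1
a = 22: 22+3=25, 22+26=19
a = 27: 27+3=1, 27+26=24
Distinct residues collected: {1, 4, 7, 19, 24, 25, 27}
|A + B| = 7 (out of 29 total residues).

A + B = {1, 4, 7, 19, 24, 25, 27}


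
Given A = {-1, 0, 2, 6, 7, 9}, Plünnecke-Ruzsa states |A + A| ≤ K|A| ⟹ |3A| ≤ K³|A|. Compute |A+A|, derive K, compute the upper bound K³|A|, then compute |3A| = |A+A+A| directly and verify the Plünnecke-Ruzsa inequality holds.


|A| = 6.
Step 1: Compute A + A by enumerating all 36 pairs.
A + A = {-2, -1, 0, 1, 2, 4, 5, 6, 7, 8, 9, 11, 12, 13, 14, 15, 16, 18}, so |A + A| = 18.
Step 2: Doubling constant K = |A + A|/|A| = 18/6 = 18/6 ≈ 3.0000.
Step 3: Plünnecke-Ruzsa gives |3A| ≤ K³·|A| = (3.0000)³ · 6 ≈ 162.0000.
Step 4: Compute 3A = A + A + A directly by enumerating all triples (a,b,c) ∈ A³; |3A| = 30.
Step 5: Check 30 ≤ 162.0000? Yes ✓.

K = 18/6, Plünnecke-Ruzsa bound K³|A| ≈ 162.0000, |3A| = 30, inequality holds.


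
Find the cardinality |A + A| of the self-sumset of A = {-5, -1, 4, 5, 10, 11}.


A + A = {a + a' : a, a' ∈ A}; |A| = 6.
General bounds: 2|A| - 1 ≤ |A + A| ≤ |A|(|A|+1)/2, i.e. 11 ≤ |A + A| ≤ 21.
Lower bound 2|A|-1 is attained iff A is an arithmetic progression.
Enumerate sums a + a' for a ≤ a' (symmetric, so this suffices):
a = -5: -5+-5=-10, -5+-1=-6, -5+4=-1, -5+5=0, -5+10=5, -5+11=6
a = -1: -1+-1=-2, -1+4=3, -1+5=4, -1+10=9, -1+11=10
a = 4: 4+4=8, 4+5=9, 4+10=14, 4+11=15
a = 5: 5+5=10, 5+10=15, 5+11=16
a = 10: 10+10=20, 10+11=21
a = 11: 11+11=22
Distinct sums: {-10, -6, -2, -1, 0, 3, 4, 5, 6, 8, 9, 10, 14, 15, 16, 20, 21, 22}
|A + A| = 18

|A + A| = 18


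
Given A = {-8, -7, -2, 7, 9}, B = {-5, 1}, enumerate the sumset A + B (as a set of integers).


A + B = {a + b : a ∈ A, b ∈ B}.
Enumerate all |A|·|B| = 5·2 = 10 pairs (a, b) and collect distinct sums.
a = -8: -8+-5=-13, -8+1=-7
a = -7: -7+-5=-12, -7+1=-6
a = -2: -2+-5=-7, -2+1=-1
a = 7: 7+-5=2, 7+1=8
a = 9: 9+-5=4, 9+1=10
Collecting distinct sums: A + B = {-13, -12, -7, -6, -1, 2, 4, 8, 10}
|A + B| = 9

A + B = {-13, -12, -7, -6, -1, 2, 4, 8, 10}


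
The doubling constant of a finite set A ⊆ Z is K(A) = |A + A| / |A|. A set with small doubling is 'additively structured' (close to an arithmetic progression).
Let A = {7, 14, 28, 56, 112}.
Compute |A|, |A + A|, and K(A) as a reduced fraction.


|A| = 5.
Compute A + A by enumerating all 25 pairs.
A + A = {14, 21, 28, 35, 42, 56, 63, 70, 84, 112, 119, 126, 140, 168, 224}, so |A + A| = 15.
K = |A + A| / |A| = 15/5 = 3/1 ≈ 3.0000.
Reference: AP of size 5 gives K = 9/5 ≈ 1.8000; a fully generic set of size 5 gives K ≈ 3.0000.

|A| = 5, |A + A| = 15, K = 15/5 = 3/1.


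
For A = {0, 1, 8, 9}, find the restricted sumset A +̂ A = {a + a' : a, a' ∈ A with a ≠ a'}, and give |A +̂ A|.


Restricted sumset: A +̂ A = {a + a' : a ∈ A, a' ∈ A, a ≠ a'}.
Equivalently, take A + A and drop any sum 2a that is achievable ONLY as a + a for a ∈ A (i.e. sums representable only with equal summands).
Enumerate pairs (a, a') with a < a' (symmetric, so each unordered pair gives one sum; this covers all a ≠ a'):
  0 + 1 = 1
  0 + 8 = 8
  0 + 9 = 9
  1 + 8 = 9
  1 + 9 = 10
  8 + 9 = 17
Collected distinct sums: {1, 8, 9, 10, 17}
|A +̂ A| = 5
(Reference bound: |A +̂ A| ≥ 2|A| - 3 for |A| ≥ 2, with |A| = 4 giving ≥ 5.)

|A +̂ A| = 5


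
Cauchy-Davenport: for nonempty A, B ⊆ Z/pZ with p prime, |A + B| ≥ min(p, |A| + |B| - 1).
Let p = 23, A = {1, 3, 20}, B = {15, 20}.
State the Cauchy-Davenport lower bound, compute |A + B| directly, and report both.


Cauchy-Davenport: |A + B| ≥ min(p, |A| + |B| - 1) for A, B nonempty in Z/pZ.
|A| = 3, |B| = 2, p = 23.
CD lower bound = min(23, 3 + 2 - 1) = min(23, 4) = 4.
Compute A + B mod 23 directly:
a = 1: 1+15=16, 1+20=21
a = 3: 3+15=18, 3+20=0
a = 20: 20+15=12, 20+20=17
A + B = {0, 12, 16, 17, 18, 21}, so |A + B| = 6.
Verify: 6 ≥ 4? Yes ✓.

CD lower bound = 4, actual |A + B| = 6.


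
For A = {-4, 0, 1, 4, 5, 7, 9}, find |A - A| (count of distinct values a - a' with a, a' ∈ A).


A - A = {a - a' : a, a' ∈ A}; |A| = 7.
Bounds: 2|A|-1 ≤ |A - A| ≤ |A|² - |A| + 1, i.e. 13 ≤ |A - A| ≤ 43.
Note: 0 ∈ A - A always (from a - a). The set is symmetric: if d ∈ A - A then -d ∈ A - A.
Enumerate nonzero differences d = a - a' with a > a' (then include -d):
Positive differences: {1, 2, 3, 4, 5, 6, 7, 8, 9, 11, 13}
Full difference set: {0} ∪ (positive diffs) ∪ (negative diffs).
|A - A| = 1 + 2·11 = 23 (matches direct enumeration: 23).

|A - A| = 23


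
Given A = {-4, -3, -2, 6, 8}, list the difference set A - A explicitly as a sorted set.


A - A = {a - a' : a, a' ∈ A}.
Compute a - a' for each ordered pair (a, a'):
a = -4: -4--4=0, -4--3=-1, -4--2=-2, -4-6=-10, -4-8=-12
a = -3: -3--4=1, -3--3=0, -3--2=-1, -3-6=-9, -3-8=-11
a = -2: -2--4=2, -2--3=1, -2--2=0, -2-6=-8, -2-8=-10
a = 6: 6--4=10, 6--3=9, 6--2=8, 6-6=0, 6-8=-2
a = 8: 8--4=12, 8--3=11, 8--2=10, 8-6=2, 8-8=0
Collecting distinct values (and noting 0 appears from a-a):
A - A = {-12, -11, -10, -9, -8, -2, -1, 0, 1, 2, 8, 9, 10, 11, 12}
|A - A| = 15

A - A = {-12, -11, -10, -9, -8, -2, -1, 0, 1, 2, 8, 9, 10, 11, 12}


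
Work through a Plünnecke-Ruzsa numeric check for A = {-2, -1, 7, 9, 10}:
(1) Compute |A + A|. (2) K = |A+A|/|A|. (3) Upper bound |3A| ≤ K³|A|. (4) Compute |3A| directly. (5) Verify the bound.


|A| = 5.
Step 1: Compute A + A by enumerating all 25 pairs.
A + A = {-4, -3, -2, 5, 6, 7, 8, 9, 14, 16, 17, 18, 19, 20}, so |A + A| = 14.
Step 2: Doubling constant K = |A + A|/|A| = 14/5 = 14/5 ≈ 2.8000.
Step 3: Plünnecke-Ruzsa gives |3A| ≤ K³·|A| = (2.8000)³ · 5 ≈ 109.7600.
Step 4: Compute 3A = A + A + A directly by enumerating all triples (a,b,c) ∈ A³; |3A| = 27.
Step 5: Check 27 ≤ 109.7600? Yes ✓.

K = 14/5, Plünnecke-Ruzsa bound K³|A| ≈ 109.7600, |3A| = 27, inequality holds.


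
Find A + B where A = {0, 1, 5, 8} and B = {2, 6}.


A + B = {a + b : a ∈ A, b ∈ B}.
Enumerate all |A|·|B| = 4·2 = 8 pairs (a, b) and collect distinct sums.
a = 0: 0+2=2, 0+6=6
a = 1: 1+2=3, 1+6=7
a = 5: 5+2=7, 5+6=11
a = 8: 8+2=10, 8+6=14
Collecting distinct sums: A + B = {2, 3, 6, 7, 10, 11, 14}
|A + B| = 7

A + B = {2, 3, 6, 7, 10, 11, 14}


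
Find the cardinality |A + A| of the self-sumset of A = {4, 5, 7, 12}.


A + A = {a + a' : a, a' ∈ A}; |A| = 4.
General bounds: 2|A| - 1 ≤ |A + A| ≤ |A|(|A|+1)/2, i.e. 7 ≤ |A + A| ≤ 10.
Lower bound 2|A|-1 is attained iff A is an arithmetic progression.
Enumerate sums a + a' for a ≤ a' (symmetric, so this suffices):
a = 4: 4+4=8, 4+5=9, 4+7=11, 4+12=16
a = 5: 5+5=10, 5+7=12, 5+12=17
a = 7: 7+7=14, 7+12=19
a = 12: 12+12=24
Distinct sums: {8, 9, 10, 11, 12, 14, 16, 17, 19, 24}
|A + A| = 10

|A + A| = 10


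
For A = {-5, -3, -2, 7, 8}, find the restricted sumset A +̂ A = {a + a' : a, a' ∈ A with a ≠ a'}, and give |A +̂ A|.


Restricted sumset: A +̂ A = {a + a' : a ∈ A, a' ∈ A, a ≠ a'}.
Equivalently, take A + A and drop any sum 2a that is achievable ONLY as a + a for a ∈ A (i.e. sums representable only with equal summands).
Enumerate pairs (a, a') with a < a' (symmetric, so each unordered pair gives one sum; this covers all a ≠ a'):
  -5 + -3 = -8
  -5 + -2 = -7
  -5 + 7 = 2
  -5 + 8 = 3
  -3 + -2 = -5
  -3 + 7 = 4
  -3 + 8 = 5
  -2 + 7 = 5
  -2 + 8 = 6
  7 + 8 = 15
Collected distinct sums: {-8, -7, -5, 2, 3, 4, 5, 6, 15}
|A +̂ A| = 9
(Reference bound: |A +̂ A| ≥ 2|A| - 3 for |A| ≥ 2, with |A| = 5 giving ≥ 7.)

|A +̂ A| = 9


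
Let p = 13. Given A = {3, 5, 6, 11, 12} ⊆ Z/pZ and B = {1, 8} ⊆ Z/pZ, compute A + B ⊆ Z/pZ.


Work in Z/13Z: reduce every sum a + b modulo 13.
Enumerate all 10 pairs:
a = 3: 3+1=4, 3+8=11
a = 5: 5+1=6, 5+8=0
a = 6: 6+1=7, 6+8=1
a = 11: 11+1=12, 11+8=6
a = 12: 12+1=0, 12+8=7
Distinct residues collected: {0, 1, 4, 6, 7, 11, 12}
|A + B| = 7 (out of 13 total residues).

A + B = {0, 1, 4, 6, 7, 11, 12}


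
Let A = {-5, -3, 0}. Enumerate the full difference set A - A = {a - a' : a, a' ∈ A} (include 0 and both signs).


A - A = {a - a' : a, a' ∈ A}.
Compute a - a' for each ordered pair (a, a'):
a = -5: -5--5=0, -5--3=-2, -5-0=-5
a = -3: -3--5=2, -3--3=0, -3-0=-3
a = 0: 0--5=5, 0--3=3, 0-0=0
Collecting distinct values (and noting 0 appears from a-a):
A - A = {-5, -3, -2, 0, 2, 3, 5}
|A - A| = 7

A - A = {-5, -3, -2, 0, 2, 3, 5}


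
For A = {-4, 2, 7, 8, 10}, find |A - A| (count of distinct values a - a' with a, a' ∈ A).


A - A = {a - a' : a, a' ∈ A}; |A| = 5.
Bounds: 2|A|-1 ≤ |A - A| ≤ |A|² - |A| + 1, i.e. 9 ≤ |A - A| ≤ 21.
Note: 0 ∈ A - A always (from a - a). The set is symmetric: if d ∈ A - A then -d ∈ A - A.
Enumerate nonzero differences d = a - a' with a > a' (then include -d):
Positive differences: {1, 2, 3, 5, 6, 8, 11, 12, 14}
Full difference set: {0} ∪ (positive diffs) ∪ (negative diffs).
|A - A| = 1 + 2·9 = 19 (matches direct enumeration: 19).

|A - A| = 19


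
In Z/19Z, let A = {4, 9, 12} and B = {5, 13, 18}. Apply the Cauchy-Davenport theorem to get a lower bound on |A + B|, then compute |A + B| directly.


Cauchy-Davenport: |A + B| ≥ min(p, |A| + |B| - 1) for A, B nonempty in Z/pZ.
|A| = 3, |B| = 3, p = 19.
CD lower bound = min(19, 3 + 3 - 1) = min(19, 5) = 5.
Compute A + B mod 19 directly:
a = 4: 4+5=9, 4+13=17, 4+18=3
a = 9: 9+5=14, 9+13=3, 9+18=8
a = 12: 12+5=17, 12+13=6, 12+18=11
A + B = {3, 6, 8, 9, 11, 14, 17}, so |A + B| = 7.
Verify: 7 ≥ 5? Yes ✓.

CD lower bound = 5, actual |A + B| = 7.


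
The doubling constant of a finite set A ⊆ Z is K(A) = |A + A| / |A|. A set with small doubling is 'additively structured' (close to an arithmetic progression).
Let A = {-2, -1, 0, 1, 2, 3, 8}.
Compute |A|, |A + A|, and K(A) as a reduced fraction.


|A| = 7.
Compute A + A by enumerating all 49 pairs.
A + A = {-4, -3, -2, -1, 0, 1, 2, 3, 4, 5, 6, 7, 8, 9, 10, 11, 16}, so |A + A| = 17.
K = |A + A| / |A| = 17/7 (already in lowest terms) ≈ 2.4286.
Reference: AP of size 7 gives K = 13/7 ≈ 1.8571; a fully generic set of size 7 gives K ≈ 4.0000.

|A| = 7, |A + A| = 17, K = 17/7.


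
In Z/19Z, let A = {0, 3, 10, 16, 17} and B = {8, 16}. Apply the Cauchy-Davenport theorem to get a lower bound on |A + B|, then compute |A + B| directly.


Cauchy-Davenport: |A + B| ≥ min(p, |A| + |B| - 1) for A, B nonempty in Z/pZ.
|A| = 5, |B| = 2, p = 19.
CD lower bound = min(19, 5 + 2 - 1) = min(19, 6) = 6.
Compute A + B mod 19 directly:
a = 0: 0+8=8, 0+16=16
a = 3: 3+8=11, 3+16=0
a = 10: 10+8=18, 10+16=7
a = 16: 16+8=5, 16+16=13
a = 17: 17+8=6, 17+16=14
A + B = {0, 5, 6, 7, 8, 11, 13, 14, 16, 18}, so |A + B| = 10.
Verify: 10 ≥ 6? Yes ✓.

CD lower bound = 6, actual |A + B| = 10.


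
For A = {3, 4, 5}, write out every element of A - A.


A - A = {a - a' : a, a' ∈ A}.
Compute a - a' for each ordered pair (a, a'):
a = 3: 3-3=0, 3-4=-1, 3-5=-2
a = 4: 4-3=1, 4-4=0, 4-5=-1
a = 5: 5-3=2, 5-4=1, 5-5=0
Collecting distinct values (and noting 0 appears from a-a):
A - A = {-2, -1, 0, 1, 2}
|A - A| = 5

A - A = {-2, -1, 0, 1, 2}


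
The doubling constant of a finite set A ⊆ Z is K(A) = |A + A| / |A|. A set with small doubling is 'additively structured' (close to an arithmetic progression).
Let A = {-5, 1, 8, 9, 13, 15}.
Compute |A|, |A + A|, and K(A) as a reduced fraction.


|A| = 6.
Compute A + A by enumerating all 36 pairs.
A + A = {-10, -4, 2, 3, 4, 8, 9, 10, 14, 16, 17, 18, 21, 22, 23, 24, 26, 28, 30}, so |A + A| = 19.
K = |A + A| / |A| = 19/6 (already in lowest terms) ≈ 3.1667.
Reference: AP of size 6 gives K = 11/6 ≈ 1.8333; a fully generic set of size 6 gives K ≈ 3.5000.

|A| = 6, |A + A| = 19, K = 19/6.


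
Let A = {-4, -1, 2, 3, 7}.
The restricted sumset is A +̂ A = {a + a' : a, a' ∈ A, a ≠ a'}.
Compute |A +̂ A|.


Restricted sumset: A +̂ A = {a + a' : a ∈ A, a' ∈ A, a ≠ a'}.
Equivalently, take A + A and drop any sum 2a that is achievable ONLY as a + a for a ∈ A (i.e. sums representable only with equal summands).
Enumerate pairs (a, a') with a < a' (symmetric, so each unordered pair gives one sum; this covers all a ≠ a'):
  -4 + -1 = -5
  -4 + 2 = -2
  -4 + 3 = -1
  -4 + 7 = 3
  -1 + 2 = 1
  -1 + 3 = 2
  -1 + 7 = 6
  2 + 3 = 5
  2 + 7 = 9
  3 + 7 = 10
Collected distinct sums: {-5, -2, -1, 1, 2, 3, 5, 6, 9, 10}
|A +̂ A| = 10
(Reference bound: |A +̂ A| ≥ 2|A| - 3 for |A| ≥ 2, with |A| = 5 giving ≥ 7.)

|A +̂ A| = 10


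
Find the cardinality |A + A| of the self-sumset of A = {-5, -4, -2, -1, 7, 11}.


A + A = {a + a' : a, a' ∈ A}; |A| = 6.
General bounds: 2|A| - 1 ≤ |A + A| ≤ |A|(|A|+1)/2, i.e. 11 ≤ |A + A| ≤ 21.
Lower bound 2|A|-1 is attained iff A is an arithmetic progression.
Enumerate sums a + a' for a ≤ a' (symmetric, so this suffices):
a = -5: -5+-5=-10, -5+-4=-9, -5+-2=-7, -5+-1=-6, -5+7=2, -5+11=6
a = -4: -4+-4=-8, -4+-2=-6, -4+-1=-5, -4+7=3, -4+11=7
a = -2: -2+-2=-4, -2+-1=-3, -2+7=5, -2+11=9
a = -1: -1+-1=-2, -1+7=6, -1+11=10
a = 7: 7+7=14, 7+11=18
a = 11: 11+11=22
Distinct sums: {-10, -9, -8, -7, -6, -5, -4, -3, -2, 2, 3, 5, 6, 7, 9, 10, 14, 18, 22}
|A + A| = 19

|A + A| = 19


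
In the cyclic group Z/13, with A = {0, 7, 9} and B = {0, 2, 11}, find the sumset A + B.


Work in Z/13Z: reduce every sum a + b modulo 13.
Enumerate all 9 pairs:
a = 0: 0+0=0, 0+2=2, 0+11=11
a = 7: 7+0=7, 7+2=9, 7+11=5
a = 9: 9+0=9, 9+2=11, 9+11=7
Distinct residues collected: {0, 2, 5, 7, 9, 11}
|A + B| = 6 (out of 13 total residues).

A + B = {0, 2, 5, 7, 9, 11}


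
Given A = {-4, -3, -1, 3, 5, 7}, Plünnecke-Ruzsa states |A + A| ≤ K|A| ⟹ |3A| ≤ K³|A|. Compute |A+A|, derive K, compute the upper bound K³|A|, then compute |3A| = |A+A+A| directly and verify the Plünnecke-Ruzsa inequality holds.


|A| = 6.
Step 1: Compute A + A by enumerating all 36 pairs.
A + A = {-8, -7, -6, -5, -4, -2, -1, 0, 1, 2, 3, 4, 6, 8, 10, 12, 14}, so |A + A| = 17.
Step 2: Doubling constant K = |A + A|/|A| = 17/6 = 17/6 ≈ 2.8333.
Step 3: Plünnecke-Ruzsa gives |3A| ≤ K³·|A| = (2.8333)³ · 6 ≈ 136.4722.
Step 4: Compute 3A = A + A + A directly by enumerating all triples (a,b,c) ∈ A³; |3A| = 29.
Step 5: Check 29 ≤ 136.4722? Yes ✓.

K = 17/6, Plünnecke-Ruzsa bound K³|A| ≈ 136.4722, |3A| = 29, inequality holds.


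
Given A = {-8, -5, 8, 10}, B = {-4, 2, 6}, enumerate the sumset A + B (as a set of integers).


A + B = {a + b : a ∈ A, b ∈ B}.
Enumerate all |A|·|B| = 4·3 = 12 pairs (a, b) and collect distinct sums.
a = -8: -8+-4=-12, -8+2=-6, -8+6=-2
a = -5: -5+-4=-9, -5+2=-3, -5+6=1
a = 8: 8+-4=4, 8+2=10, 8+6=14
a = 10: 10+-4=6, 10+2=12, 10+6=16
Collecting distinct sums: A + B = {-12, -9, -6, -3, -2, 1, 4, 6, 10, 12, 14, 16}
|A + B| = 12

A + B = {-12, -9, -6, -3, -2, 1, 4, 6, 10, 12, 14, 16}


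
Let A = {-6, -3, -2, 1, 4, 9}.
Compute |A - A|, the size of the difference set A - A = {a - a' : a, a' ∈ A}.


A - A = {a - a' : a, a' ∈ A}; |A| = 6.
Bounds: 2|A|-1 ≤ |A - A| ≤ |A|² - |A| + 1, i.e. 11 ≤ |A - A| ≤ 31.
Note: 0 ∈ A - A always (from a - a). The set is symmetric: if d ∈ A - A then -d ∈ A - A.
Enumerate nonzero differences d = a - a' with a > a' (then include -d):
Positive differences: {1, 3, 4, 5, 6, 7, 8, 10, 11, 12, 15}
Full difference set: {0} ∪ (positive diffs) ∪ (negative diffs).
|A - A| = 1 + 2·11 = 23 (matches direct enumeration: 23).

|A - A| = 23


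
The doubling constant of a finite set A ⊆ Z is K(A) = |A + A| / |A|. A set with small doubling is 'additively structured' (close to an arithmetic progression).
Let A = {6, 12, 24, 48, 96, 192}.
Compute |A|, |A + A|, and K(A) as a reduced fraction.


|A| = 6.
Compute A + A by enumerating all 36 pairs.
A + A = {12, 18, 24, 30, 36, 48, 54, 60, 72, 96, 102, 108, 120, 144, 192, 198, 204, 216, 240, 288, 384}, so |A + A| = 21.
K = |A + A| / |A| = 21/6 = 7/2 ≈ 3.5000.
Reference: AP of size 6 gives K = 11/6 ≈ 1.8333; a fully generic set of size 6 gives K ≈ 3.5000.

|A| = 6, |A + A| = 21, K = 21/6 = 7/2.


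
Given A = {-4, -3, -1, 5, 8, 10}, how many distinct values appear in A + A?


A + A = {a + a' : a, a' ∈ A}; |A| = 6.
General bounds: 2|A| - 1 ≤ |A + A| ≤ |A|(|A|+1)/2, i.e. 11 ≤ |A + A| ≤ 21.
Lower bound 2|A|-1 is attained iff A is an arithmetic progression.
Enumerate sums a + a' for a ≤ a' (symmetric, so this suffices):
a = -4: -4+-4=-8, -4+-3=-7, -4+-1=-5, -4+5=1, -4+8=4, -4+10=6
a = -3: -3+-3=-6, -3+-1=-4, -3+5=2, -3+8=5, -3+10=7
a = -1: -1+-1=-2, -1+5=4, -1+8=7, -1+10=9
a = 5: 5+5=10, 5+8=13, 5+10=15
a = 8: 8+8=16, 8+10=18
a = 10: 10+10=20
Distinct sums: {-8, -7, -6, -5, -4, -2, 1, 2, 4, 5, 6, 7, 9, 10, 13, 15, 16, 18, 20}
|A + A| = 19

|A + A| = 19


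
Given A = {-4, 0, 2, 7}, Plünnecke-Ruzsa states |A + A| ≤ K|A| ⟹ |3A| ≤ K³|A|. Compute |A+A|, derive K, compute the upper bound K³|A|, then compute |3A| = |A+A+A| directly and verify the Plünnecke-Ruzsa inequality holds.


|A| = 4.
Step 1: Compute A + A by enumerating all 16 pairs.
A + A = {-8, -4, -2, 0, 2, 3, 4, 7, 9, 14}, so |A + A| = 10.
Step 2: Doubling constant K = |A + A|/|A| = 10/4 = 10/4 ≈ 2.5000.
Step 3: Plünnecke-Ruzsa gives |3A| ≤ K³·|A| = (2.5000)³ · 4 ≈ 62.5000.
Step 4: Compute 3A = A + A + A directly by enumerating all triples (a,b,c) ∈ A³; |3A| = 19.
Step 5: Check 19 ≤ 62.5000? Yes ✓.

K = 10/4, Plünnecke-Ruzsa bound K³|A| ≈ 62.5000, |3A| = 19, inequality holds.


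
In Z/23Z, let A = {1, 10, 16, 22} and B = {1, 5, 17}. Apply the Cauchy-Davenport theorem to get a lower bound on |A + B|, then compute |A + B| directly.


Cauchy-Davenport: |A + B| ≥ min(p, |A| + |B| - 1) for A, B nonempty in Z/pZ.
|A| = 4, |B| = 3, p = 23.
CD lower bound = min(23, 4 + 3 - 1) = min(23, 6) = 6.
Compute A + B mod 23 directly:
a = 1: 1+1=2, 1+5=6, 1+17=18
a = 10: 10+1=11, 10+5=15, 10+17=4
a = 16: 16+1=17, 16+5=21, 16+17=10
a = 22: 22+1=0, 22+5=4, 22+17=16
A + B = {0, 2, 4, 6, 10, 11, 15, 16, 17, 18, 21}, so |A + B| = 11.
Verify: 11 ≥ 6? Yes ✓.

CD lower bound = 6, actual |A + B| = 11.


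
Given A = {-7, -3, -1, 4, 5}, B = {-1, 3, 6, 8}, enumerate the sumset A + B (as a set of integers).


A + B = {a + b : a ∈ A, b ∈ B}.
Enumerate all |A|·|B| = 5·4 = 20 pairs (a, b) and collect distinct sums.
a = -7: -7+-1=-8, -7+3=-4, -7+6=-1, -7+8=1
a = -3: -3+-1=-4, -3+3=0, -3+6=3, -3+8=5
a = -1: -1+-1=-2, -1+3=2, -1+6=5, -1+8=7
a = 4: 4+-1=3, 4+3=7, 4+6=10, 4+8=12
a = 5: 5+-1=4, 5+3=8, 5+6=11, 5+8=13
Collecting distinct sums: A + B = {-8, -4, -2, -1, 0, 1, 2, 3, 4, 5, 7, 8, 10, 11, 12, 13}
|A + B| = 16

A + B = {-8, -4, -2, -1, 0, 1, 2, 3, 4, 5, 7, 8, 10, 11, 12, 13}


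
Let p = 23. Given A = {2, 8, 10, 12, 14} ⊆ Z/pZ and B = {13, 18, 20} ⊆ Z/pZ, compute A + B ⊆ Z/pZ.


Work in Z/23Z: reduce every sum a + b modulo 23.
Enumerate all 15 pairs:
a = 2: 2+13=15, 2+18=20, 2+20=22
a = 8: 8+13=21, 8+18=3, 8+20=5
a = 10: 10+13=0, 10+18=5, 10+20=7
a = 12: 12+13=2, 12+18=7, 12+20=9
a = 14: 14+13=4, 14+18=9, 14+20=11
Distinct residues collected: {0, 2, 3, 4, 5, 7, 9, 11, 15, 20, 21, 22}
|A + B| = 12 (out of 23 total residues).

A + B = {0, 2, 3, 4, 5, 7, 9, 11, 15, 20, 21, 22}


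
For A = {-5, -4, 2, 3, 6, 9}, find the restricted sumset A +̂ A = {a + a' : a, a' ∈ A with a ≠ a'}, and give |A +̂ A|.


Restricted sumset: A +̂ A = {a + a' : a ∈ A, a' ∈ A, a ≠ a'}.
Equivalently, take A + A and drop any sum 2a that is achievable ONLY as a + a for a ∈ A (i.e. sums representable only with equal summands).
Enumerate pairs (a, a') with a < a' (symmetric, so each unordered pair gives one sum; this covers all a ≠ a'):
  -5 + -4 = -9
  -5 + 2 = -3
  -5 + 3 = -2
  -5 + 6 = 1
  -5 + 9 = 4
  -4 + 2 = -2
  -4 + 3 = -1
  -4 + 6 = 2
  -4 + 9 = 5
  2 + 3 = 5
  2 + 6 = 8
  2 + 9 = 11
  3 + 6 = 9
  3 + 9 = 12
  6 + 9 = 15
Collected distinct sums: {-9, -3, -2, -1, 1, 2, 4, 5, 8, 9, 11, 12, 15}
|A +̂ A| = 13
(Reference bound: |A +̂ A| ≥ 2|A| - 3 for |A| ≥ 2, with |A| = 6 giving ≥ 9.)

|A +̂ A| = 13


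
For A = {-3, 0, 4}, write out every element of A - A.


A - A = {a - a' : a, a' ∈ A}.
Compute a - a' for each ordered pair (a, a'):
a = -3: -3--3=0, -3-0=-3, -3-4=-7
a = 0: 0--3=3, 0-0=0, 0-4=-4
a = 4: 4--3=7, 4-0=4, 4-4=0
Collecting distinct values (and noting 0 appears from a-a):
A - A = {-7, -4, -3, 0, 3, 4, 7}
|A - A| = 7

A - A = {-7, -4, -3, 0, 3, 4, 7}


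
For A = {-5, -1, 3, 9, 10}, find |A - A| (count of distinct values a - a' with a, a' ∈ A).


A - A = {a - a' : a, a' ∈ A}; |A| = 5.
Bounds: 2|A|-1 ≤ |A - A| ≤ |A|² - |A| + 1, i.e. 9 ≤ |A - A| ≤ 21.
Note: 0 ∈ A - A always (from a - a). The set is symmetric: if d ∈ A - A then -d ∈ A - A.
Enumerate nonzero differences d = a - a' with a > a' (then include -d):
Positive differences: {1, 4, 6, 7, 8, 10, 11, 14, 15}
Full difference set: {0} ∪ (positive diffs) ∪ (negative diffs).
|A - A| = 1 + 2·9 = 19 (matches direct enumeration: 19).

|A - A| = 19


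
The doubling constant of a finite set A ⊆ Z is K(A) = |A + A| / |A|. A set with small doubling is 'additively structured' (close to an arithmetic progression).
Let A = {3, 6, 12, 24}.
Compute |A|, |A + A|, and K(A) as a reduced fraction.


|A| = 4.
Compute A + A by enumerating all 16 pairs.
A + A = {6, 9, 12, 15, 18, 24, 27, 30, 36, 48}, so |A + A| = 10.
K = |A + A| / |A| = 10/4 = 5/2 ≈ 2.5000.
Reference: AP of size 4 gives K = 7/4 ≈ 1.7500; a fully generic set of size 4 gives K ≈ 2.5000.

|A| = 4, |A + A| = 10, K = 10/4 = 5/2.


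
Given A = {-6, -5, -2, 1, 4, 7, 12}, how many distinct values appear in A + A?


A + A = {a + a' : a, a' ∈ A}; |A| = 7.
General bounds: 2|A| - 1 ≤ |A + A| ≤ |A|(|A|+1)/2, i.e. 13 ≤ |A + A| ≤ 28.
Lower bound 2|A|-1 is attained iff A is an arithmetic progression.
Enumerate sums a + a' for a ≤ a' (symmetric, so this suffices):
a = -6: -6+-6=-12, -6+-5=-11, -6+-2=-8, -6+1=-5, -6+4=-2, -6+7=1, -6+12=6
a = -5: -5+-5=-10, -5+-2=-7, -5+1=-4, -5+4=-1, -5+7=2, -5+12=7
a = -2: -2+-2=-4, -2+1=-1, -2+4=2, -2+7=5, -2+12=10
a = 1: 1+1=2, 1+4=5, 1+7=8, 1+12=13
a = 4: 4+4=8, 4+7=11, 4+12=16
a = 7: 7+7=14, 7+12=19
a = 12: 12+12=24
Distinct sums: {-12, -11, -10, -8, -7, -5, -4, -2, -1, 1, 2, 5, 6, 7, 8, 10, 11, 13, 14, 16, 19, 24}
|A + A| = 22

|A + A| = 22


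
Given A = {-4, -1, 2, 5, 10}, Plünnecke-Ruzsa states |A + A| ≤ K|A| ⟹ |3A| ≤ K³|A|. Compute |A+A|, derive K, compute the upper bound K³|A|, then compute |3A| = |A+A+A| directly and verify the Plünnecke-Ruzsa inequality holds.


|A| = 5.
Step 1: Compute A + A by enumerating all 25 pairs.
A + A = {-8, -5, -2, 1, 4, 6, 7, 9, 10, 12, 15, 20}, so |A + A| = 12.
Step 2: Doubling constant K = |A + A|/|A| = 12/5 = 12/5 ≈ 2.4000.
Step 3: Plünnecke-Ruzsa gives |3A| ≤ K³·|A| = (2.4000)³ · 5 ≈ 69.1200.
Step 4: Compute 3A = A + A + A directly by enumerating all triples (a,b,c) ∈ A³; |3A| = 22.
Step 5: Check 22 ≤ 69.1200? Yes ✓.

K = 12/5, Plünnecke-Ruzsa bound K³|A| ≈ 69.1200, |3A| = 22, inequality holds.


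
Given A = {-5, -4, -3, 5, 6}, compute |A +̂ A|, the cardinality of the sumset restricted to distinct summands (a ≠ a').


Restricted sumset: A +̂ A = {a + a' : a ∈ A, a' ∈ A, a ≠ a'}.
Equivalently, take A + A and drop any sum 2a that is achievable ONLY as a + a for a ∈ A (i.e. sums representable only with equal summands).
Enumerate pairs (a, a') with a < a' (symmetric, so each unordered pair gives one sum; this covers all a ≠ a'):
  -5 + -4 = -9
  -5 + -3 = -8
  -5 + 5 = 0
  -5 + 6 = 1
  -4 + -3 = -7
  -4 + 5 = 1
  -4 + 6 = 2
  -3 + 5 = 2
  -3 + 6 = 3
  5 + 6 = 11
Collected distinct sums: {-9, -8, -7, 0, 1, 2, 3, 11}
|A +̂ A| = 8
(Reference bound: |A +̂ A| ≥ 2|A| - 3 for |A| ≥ 2, with |A| = 5 giving ≥ 7.)

|A +̂ A| = 8


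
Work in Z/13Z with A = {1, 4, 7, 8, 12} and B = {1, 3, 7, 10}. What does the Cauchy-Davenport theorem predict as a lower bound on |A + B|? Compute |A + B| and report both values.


Cauchy-Davenport: |A + B| ≥ min(p, |A| + |B| - 1) for A, B nonempty in Z/pZ.
|A| = 5, |B| = 4, p = 13.
CD lower bound = min(13, 5 + 4 - 1) = min(13, 8) = 8.
Compute A + B mod 13 directly:
a = 1: 1+1=2, 1+3=4, 1+7=8, 1+10=11
a = 4: 4+1=5, 4+3=7, 4+7=11, 4+10=1
a = 7: 7+1=8, 7+3=10, 7+7=1, 7+10=4
a = 8: 8+1=9, 8+3=11, 8+7=2, 8+10=5
a = 12: 12+1=0, 12+3=2, 12+7=6, 12+10=9
A + B = {0, 1, 2, 4, 5, 6, 7, 8, 9, 10, 11}, so |A + B| = 11.
Verify: 11 ≥ 8? Yes ✓.

CD lower bound = 8, actual |A + B| = 11.


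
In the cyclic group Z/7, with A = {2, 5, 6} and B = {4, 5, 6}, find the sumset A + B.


Work in Z/7Z: reduce every sum a + b modulo 7.
Enumerate all 9 pairs:
a = 2: 2+4=6, 2+5=0, 2+6=1
a = 5: 5+4=2, 5+5=3, 5+6=4
a = 6: 6+4=3, 6+5=4, 6+6=5
Distinct residues collected: {0, 1, 2, 3, 4, 5, 6}
|A + B| = 7 (out of 7 total residues).

A + B = {0, 1, 2, 3, 4, 5, 6}


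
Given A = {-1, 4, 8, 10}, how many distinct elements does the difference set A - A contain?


A - A = {a - a' : a, a' ∈ A}; |A| = 4.
Bounds: 2|A|-1 ≤ |A - A| ≤ |A|² - |A| + 1, i.e. 7 ≤ |A - A| ≤ 13.
Note: 0 ∈ A - A always (from a - a). The set is symmetric: if d ∈ A - A then -d ∈ A - A.
Enumerate nonzero differences d = a - a' with a > a' (then include -d):
Positive differences: {2, 4, 5, 6, 9, 11}
Full difference set: {0} ∪ (positive diffs) ∪ (negative diffs).
|A - A| = 1 + 2·6 = 13 (matches direct enumeration: 13).

|A - A| = 13


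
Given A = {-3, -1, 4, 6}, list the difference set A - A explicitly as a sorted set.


A - A = {a - a' : a, a' ∈ A}.
Compute a - a' for each ordered pair (a, a'):
a = -3: -3--3=0, -3--1=-2, -3-4=-7, -3-6=-9
a = -1: -1--3=2, -1--1=0, -1-4=-5, -1-6=-7
a = 4: 4--3=7, 4--1=5, 4-4=0, 4-6=-2
a = 6: 6--3=9, 6--1=7, 6-4=2, 6-6=0
Collecting distinct values (and noting 0 appears from a-a):
A - A = {-9, -7, -5, -2, 0, 2, 5, 7, 9}
|A - A| = 9

A - A = {-9, -7, -5, -2, 0, 2, 5, 7, 9}


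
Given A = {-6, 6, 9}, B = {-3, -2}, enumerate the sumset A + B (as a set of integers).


A + B = {a + b : a ∈ A, b ∈ B}.
Enumerate all |A|·|B| = 3·2 = 6 pairs (a, b) and collect distinct sums.
a = -6: -6+-3=-9, -6+-2=-8
a = 6: 6+-3=3, 6+-2=4
a = 9: 9+-3=6, 9+-2=7
Collecting distinct sums: A + B = {-9, -8, 3, 4, 6, 7}
|A + B| = 6

A + B = {-9, -8, 3, 4, 6, 7}


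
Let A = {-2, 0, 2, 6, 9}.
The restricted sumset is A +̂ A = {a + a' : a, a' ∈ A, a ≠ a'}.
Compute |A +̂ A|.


Restricted sumset: A +̂ A = {a + a' : a ∈ A, a' ∈ A, a ≠ a'}.
Equivalently, take A + A and drop any sum 2a that is achievable ONLY as a + a for a ∈ A (i.e. sums representable only with equal summands).
Enumerate pairs (a, a') with a < a' (symmetric, so each unordered pair gives one sum; this covers all a ≠ a'):
  -2 + 0 = -2
  -2 + 2 = 0
  -2 + 6 = 4
  -2 + 9 = 7
  0 + 2 = 2
  0 + 6 = 6
  0 + 9 = 9
  2 + 6 = 8
  2 + 9 = 11
  6 + 9 = 15
Collected distinct sums: {-2, 0, 2, 4, 6, 7, 8, 9, 11, 15}
|A +̂ A| = 10
(Reference bound: |A +̂ A| ≥ 2|A| - 3 for |A| ≥ 2, with |A| = 5 giving ≥ 7.)

|A +̂ A| = 10


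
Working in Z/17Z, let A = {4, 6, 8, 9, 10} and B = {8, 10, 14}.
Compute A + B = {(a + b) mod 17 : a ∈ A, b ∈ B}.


Work in Z/17Z: reduce every sum a + b modulo 17.
Enumerate all 15 pairs:
a = 4: 4+8=12, 4+10=14, 4+14=1
a = 6: 6+8=14, 6+10=16, 6+14=3
a = 8: 8+8=16, 8+10=1, 8+14=5
a = 9: 9+8=0, 9+10=2, 9+14=6
a = 10: 10+8=1, 10+10=3, 10+14=7
Distinct residues collected: {0, 1, 2, 3, 5, 6, 7, 12, 14, 16}
|A + B| = 10 (out of 17 total residues).

A + B = {0, 1, 2, 3, 5, 6, 7, 12, 14, 16}


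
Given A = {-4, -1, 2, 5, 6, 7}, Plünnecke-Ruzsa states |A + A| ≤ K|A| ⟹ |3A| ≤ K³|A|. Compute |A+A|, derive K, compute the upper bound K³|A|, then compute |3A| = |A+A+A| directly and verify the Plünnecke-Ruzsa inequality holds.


|A| = 6.
Step 1: Compute A + A by enumerating all 36 pairs.
A + A = {-8, -5, -2, 1, 2, 3, 4, 5, 6, 7, 8, 9, 10, 11, 12, 13, 14}, so |A + A| = 17.
Step 2: Doubling constant K = |A + A|/|A| = 17/6 = 17/6 ≈ 2.8333.
Step 3: Plünnecke-Ruzsa gives |3A| ≤ K³·|A| = (2.8333)³ · 6 ≈ 136.4722.
Step 4: Compute 3A = A + A + A directly by enumerating all triples (a,b,c) ∈ A³; |3A| = 28.
Step 5: Check 28 ≤ 136.4722? Yes ✓.

K = 17/6, Plünnecke-Ruzsa bound K³|A| ≈ 136.4722, |3A| = 28, inequality holds.


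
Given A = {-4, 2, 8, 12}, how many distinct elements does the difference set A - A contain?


A - A = {a - a' : a, a' ∈ A}; |A| = 4.
Bounds: 2|A|-1 ≤ |A - A| ≤ |A|² - |A| + 1, i.e. 7 ≤ |A - A| ≤ 13.
Note: 0 ∈ A - A always (from a - a). The set is symmetric: if d ∈ A - A then -d ∈ A - A.
Enumerate nonzero differences d = a - a' with a > a' (then include -d):
Positive differences: {4, 6, 10, 12, 16}
Full difference set: {0} ∪ (positive diffs) ∪ (negative diffs).
|A - A| = 1 + 2·5 = 11 (matches direct enumeration: 11).

|A - A| = 11


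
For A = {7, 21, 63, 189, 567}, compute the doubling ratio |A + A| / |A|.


|A| = 5.
Compute A + A by enumerating all 25 pairs.
A + A = {14, 28, 42, 70, 84, 126, 196, 210, 252, 378, 574, 588, 630, 756, 1134}, so |A + A| = 15.
K = |A + A| / |A| = 15/5 = 3/1 ≈ 3.0000.
Reference: AP of size 5 gives K = 9/5 ≈ 1.8000; a fully generic set of size 5 gives K ≈ 3.0000.

|A| = 5, |A + A| = 15, K = 15/5 = 3/1.


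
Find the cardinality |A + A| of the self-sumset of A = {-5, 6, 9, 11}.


A + A = {a + a' : a, a' ∈ A}; |A| = 4.
General bounds: 2|A| - 1 ≤ |A + A| ≤ |A|(|A|+1)/2, i.e. 7 ≤ |A + A| ≤ 10.
Lower bound 2|A|-1 is attained iff A is an arithmetic progression.
Enumerate sums a + a' for a ≤ a' (symmetric, so this suffices):
a = -5: -5+-5=-10, -5+6=1, -5+9=4, -5+11=6
a = 6: 6+6=12, 6+9=15, 6+11=17
a = 9: 9+9=18, 9+11=20
a = 11: 11+11=22
Distinct sums: {-10, 1, 4, 6, 12, 15, 17, 18, 20, 22}
|A + A| = 10

|A + A| = 10


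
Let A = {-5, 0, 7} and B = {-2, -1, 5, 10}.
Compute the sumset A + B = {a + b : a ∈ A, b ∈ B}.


A + B = {a + b : a ∈ A, b ∈ B}.
Enumerate all |A|·|B| = 3·4 = 12 pairs (a, b) and collect distinct sums.
a = -5: -5+-2=-7, -5+-1=-6, -5+5=0, -5+10=5
a = 0: 0+-2=-2, 0+-1=-1, 0+5=5, 0+10=10
a = 7: 7+-2=5, 7+-1=6, 7+5=12, 7+10=17
Collecting distinct sums: A + B = {-7, -6, -2, -1, 0, 5, 6, 10, 12, 17}
|A + B| = 10

A + B = {-7, -6, -2, -1, 0, 5, 6, 10, 12, 17}
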